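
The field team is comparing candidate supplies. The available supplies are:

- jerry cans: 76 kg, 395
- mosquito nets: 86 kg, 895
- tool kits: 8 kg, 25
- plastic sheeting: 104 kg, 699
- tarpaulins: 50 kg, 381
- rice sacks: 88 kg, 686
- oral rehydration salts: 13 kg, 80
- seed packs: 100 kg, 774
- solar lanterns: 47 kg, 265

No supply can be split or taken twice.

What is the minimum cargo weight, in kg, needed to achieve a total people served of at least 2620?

Minimise kg subject to total people served ≥ 2620.
Taking mosquito nets + rice sacks + seed packs + solar lanterns gives 2620 (≥ 2620) for 321 kg.
Any bundle with less than 321 kg falls short of 2620.

321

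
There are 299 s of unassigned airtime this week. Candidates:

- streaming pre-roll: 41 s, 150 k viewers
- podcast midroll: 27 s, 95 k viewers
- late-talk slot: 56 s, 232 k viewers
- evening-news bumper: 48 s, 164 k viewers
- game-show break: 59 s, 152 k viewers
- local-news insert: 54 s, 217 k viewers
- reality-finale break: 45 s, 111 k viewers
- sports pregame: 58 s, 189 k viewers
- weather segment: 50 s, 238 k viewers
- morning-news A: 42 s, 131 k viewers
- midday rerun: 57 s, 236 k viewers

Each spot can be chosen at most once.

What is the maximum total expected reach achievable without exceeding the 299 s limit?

Filling by ratio: streaming pre-roll + podcast midroll + late-talk slot + local-news insert + weather segment + midday rerun for 1168, with 14 s left unused.
Dropping streaming pre-roll frees 41 s; slotting in evening-news bumper (48 s) lifts the total to 1182 at 292 s.

1182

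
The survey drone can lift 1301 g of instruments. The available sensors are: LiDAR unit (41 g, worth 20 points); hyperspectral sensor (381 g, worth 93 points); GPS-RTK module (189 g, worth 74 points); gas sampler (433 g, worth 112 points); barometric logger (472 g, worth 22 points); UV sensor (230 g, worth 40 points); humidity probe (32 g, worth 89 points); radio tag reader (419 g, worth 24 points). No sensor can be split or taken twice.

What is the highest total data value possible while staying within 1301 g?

A density-first pass picks LiDAR unit + hyperspectral sensor + GPS-RTK module + gas sampler + humidity probe — 388 at 1076 g.
The 41 g tied up in LiDAR unit is better spent on UV sensor — total rises to 408 (1265 g).
Next best is LiDAR unit + hyperspectral sensor + GPS-RTK module + gas sampler + humidity probe at 388 (1076 g) — short by 20.

408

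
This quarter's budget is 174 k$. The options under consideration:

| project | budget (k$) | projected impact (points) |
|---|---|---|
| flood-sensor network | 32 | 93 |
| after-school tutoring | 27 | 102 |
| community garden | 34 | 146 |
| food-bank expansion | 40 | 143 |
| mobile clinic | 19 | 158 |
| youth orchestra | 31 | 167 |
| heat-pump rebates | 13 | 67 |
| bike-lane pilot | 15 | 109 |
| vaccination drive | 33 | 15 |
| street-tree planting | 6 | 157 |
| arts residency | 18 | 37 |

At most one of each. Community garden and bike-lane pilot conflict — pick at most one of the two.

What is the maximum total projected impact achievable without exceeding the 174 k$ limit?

940

After-school tutoring + community garden + food-bank expansion + mobile clinic + youth orchestra + heat-pump rebates + street-tree planting uses 170 of the 174 k$ and totals 940.
That's the maximum — no feasible swap from here does better than 940.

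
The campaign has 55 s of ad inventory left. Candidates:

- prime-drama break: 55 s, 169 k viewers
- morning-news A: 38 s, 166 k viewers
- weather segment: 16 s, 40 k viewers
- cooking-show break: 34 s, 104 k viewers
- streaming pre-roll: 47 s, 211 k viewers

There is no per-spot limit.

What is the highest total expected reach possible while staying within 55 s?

The ratio ordering already packs tightly: streaming pre-roll, 47 s, 211.

211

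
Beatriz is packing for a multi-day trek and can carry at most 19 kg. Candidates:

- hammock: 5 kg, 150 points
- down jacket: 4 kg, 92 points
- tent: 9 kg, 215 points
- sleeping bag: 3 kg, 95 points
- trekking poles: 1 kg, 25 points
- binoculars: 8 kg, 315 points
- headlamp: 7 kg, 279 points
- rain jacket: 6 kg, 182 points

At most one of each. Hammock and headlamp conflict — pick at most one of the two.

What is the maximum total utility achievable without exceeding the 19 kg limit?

Sleeping bag + trekking poles + binoculars + headlamp uses 19 of the 19 kg and totals 714.

714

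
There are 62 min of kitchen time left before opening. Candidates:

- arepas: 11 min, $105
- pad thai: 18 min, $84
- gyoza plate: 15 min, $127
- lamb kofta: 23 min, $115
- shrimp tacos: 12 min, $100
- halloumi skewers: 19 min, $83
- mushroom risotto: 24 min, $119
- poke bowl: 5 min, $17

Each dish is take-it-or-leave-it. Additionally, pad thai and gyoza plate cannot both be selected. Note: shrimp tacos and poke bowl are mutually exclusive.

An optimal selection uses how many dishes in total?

The maximum profit within 62 min is 451.
One optimal bundle: arepas + gyoza plate + shrimp tacos + mushroom risotto (62 min).
All optima have 4 dishes.

4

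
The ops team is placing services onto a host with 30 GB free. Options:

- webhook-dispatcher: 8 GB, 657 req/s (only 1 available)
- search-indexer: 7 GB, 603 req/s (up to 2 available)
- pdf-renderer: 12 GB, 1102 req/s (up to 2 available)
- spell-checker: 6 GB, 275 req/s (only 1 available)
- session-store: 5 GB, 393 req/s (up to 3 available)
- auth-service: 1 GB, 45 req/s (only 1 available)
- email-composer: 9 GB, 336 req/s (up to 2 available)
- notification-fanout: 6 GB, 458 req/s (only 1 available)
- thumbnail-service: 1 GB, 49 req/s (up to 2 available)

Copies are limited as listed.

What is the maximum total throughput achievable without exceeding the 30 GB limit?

Ranking by ratio (throughput/GB): pdf-renderer 91.83, search-indexer 86.14, webhook-dispatcher 82.12.
A density-first pass picks 2×pdf-renderer + session-store + thumbnail-service — 2646 at 30 GB.
Replace session-store and thumbnail-service with notification-fanout: the trade gains 16 net, giving 2662 at 30 GB.
That's the maximum — no swap from here does better than 2662.

2662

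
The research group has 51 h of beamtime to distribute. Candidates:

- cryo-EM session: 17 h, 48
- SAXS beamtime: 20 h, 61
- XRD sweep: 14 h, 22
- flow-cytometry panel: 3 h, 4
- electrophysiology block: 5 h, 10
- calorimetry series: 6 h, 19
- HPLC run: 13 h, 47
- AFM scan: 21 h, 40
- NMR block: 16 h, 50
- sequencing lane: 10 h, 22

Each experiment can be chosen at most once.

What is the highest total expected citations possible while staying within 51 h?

Greedy by ratio would take electrophysiology block + calorimetry series + HPLC run + NMR block + sequencing lane: 50 h used, total 148.
The 21 h tied up in electrophysiology block and calorimetry series and sequencing lane is better spent on SAXS beamtime — total rises to 158 (49 h).
Runner-up cryo-EM session + SAXS beamtime + HPLC run tops out at 156.

158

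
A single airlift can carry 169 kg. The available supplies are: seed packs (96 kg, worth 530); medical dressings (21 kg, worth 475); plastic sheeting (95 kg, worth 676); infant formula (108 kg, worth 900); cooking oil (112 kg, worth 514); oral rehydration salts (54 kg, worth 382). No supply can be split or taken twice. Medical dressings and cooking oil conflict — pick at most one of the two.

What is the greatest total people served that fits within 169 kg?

1375

Best packing: medical dressings + infant formula — 129 kg, 1375 total.
Next best is infant formula + oral rehydration salts at 1282 (162 kg) — short by 93.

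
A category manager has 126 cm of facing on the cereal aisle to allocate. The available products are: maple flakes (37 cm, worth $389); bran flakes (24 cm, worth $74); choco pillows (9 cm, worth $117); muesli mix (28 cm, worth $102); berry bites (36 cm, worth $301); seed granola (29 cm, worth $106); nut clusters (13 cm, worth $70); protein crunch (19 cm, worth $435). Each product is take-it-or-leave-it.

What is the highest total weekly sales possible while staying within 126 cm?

1316

Density check — protein crunch 22.89, choco pillows 13.00, maple flakes 10.51 are the best per cm.
Taking the top-ratio products first gives maple flakes + choco pillows + berry bites + nut clusters + protein crunch for 1312 (114 cm).
Replace nut clusters with bran flakes: the trade gains 4 net, giving 1316 at 125 cm.
The closest alternative, maple flakes + choco pillows + berry bites + nut clusters + protein crunch, reaches only 1312.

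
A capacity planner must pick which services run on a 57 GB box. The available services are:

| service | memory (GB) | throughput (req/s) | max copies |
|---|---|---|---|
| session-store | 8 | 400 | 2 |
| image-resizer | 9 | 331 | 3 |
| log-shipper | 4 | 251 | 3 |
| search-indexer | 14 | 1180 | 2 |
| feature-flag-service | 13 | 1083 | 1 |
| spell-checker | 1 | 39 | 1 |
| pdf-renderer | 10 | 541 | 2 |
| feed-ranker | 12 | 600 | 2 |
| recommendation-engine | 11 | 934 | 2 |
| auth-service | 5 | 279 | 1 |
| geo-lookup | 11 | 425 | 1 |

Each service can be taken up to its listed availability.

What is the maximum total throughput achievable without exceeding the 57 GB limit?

Ranking by ratio (throughput/GB): recommendation-engine 84.91, search-indexer 84.29, feature-flag-service 83.31.
Taking the top-ratio services first gives log-shipper + 2×search-indexer + spell-checker + 2×recommendation-engine for 4518 (55 GB).
Replace recommendation-engine with feature-flag-service: the trade gains 149 net, giving 4667 at 57 GB.
Every other selection either busts 57 GB or exceeds an availability limit or fails to beat 4667.

4667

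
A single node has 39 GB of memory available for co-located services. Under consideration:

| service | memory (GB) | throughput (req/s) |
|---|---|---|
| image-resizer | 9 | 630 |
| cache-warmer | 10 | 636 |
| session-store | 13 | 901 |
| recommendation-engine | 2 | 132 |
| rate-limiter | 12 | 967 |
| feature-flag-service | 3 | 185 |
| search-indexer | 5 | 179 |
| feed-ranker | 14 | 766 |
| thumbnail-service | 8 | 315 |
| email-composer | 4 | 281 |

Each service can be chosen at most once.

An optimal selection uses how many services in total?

5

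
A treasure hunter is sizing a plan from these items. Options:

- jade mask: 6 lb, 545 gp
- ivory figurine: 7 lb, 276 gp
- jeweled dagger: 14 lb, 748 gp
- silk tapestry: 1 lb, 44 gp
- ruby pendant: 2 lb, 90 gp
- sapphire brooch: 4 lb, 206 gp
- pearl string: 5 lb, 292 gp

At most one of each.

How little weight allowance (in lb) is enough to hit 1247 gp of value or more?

20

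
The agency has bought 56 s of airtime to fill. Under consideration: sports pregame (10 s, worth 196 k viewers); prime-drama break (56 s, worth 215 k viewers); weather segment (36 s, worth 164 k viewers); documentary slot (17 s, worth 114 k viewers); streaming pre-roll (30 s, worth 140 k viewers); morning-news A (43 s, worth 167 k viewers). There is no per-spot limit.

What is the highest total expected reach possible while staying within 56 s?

980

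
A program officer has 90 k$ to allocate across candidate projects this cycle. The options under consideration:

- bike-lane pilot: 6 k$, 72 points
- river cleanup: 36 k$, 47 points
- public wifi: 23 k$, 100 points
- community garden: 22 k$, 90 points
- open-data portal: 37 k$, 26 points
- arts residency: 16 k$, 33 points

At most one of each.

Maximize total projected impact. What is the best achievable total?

Density check — bike-lane pilot 12.00, public wifi 4.35, community garden 4.09, arts residency 2.06 are the best per k$.
The ratio heuristic lands on bike-lane pilot + public wifi + community garden + arts residency (295) but leaves 23 k$ idle.
Dropping arts residency frees 16 k$; slotting in river cleanup (36 k$) lifts the total to 309 at 87 k$.
Next best is bike-lane pilot + public wifi + community garden + arts residency at 295 (67 k$) — short by 14.

309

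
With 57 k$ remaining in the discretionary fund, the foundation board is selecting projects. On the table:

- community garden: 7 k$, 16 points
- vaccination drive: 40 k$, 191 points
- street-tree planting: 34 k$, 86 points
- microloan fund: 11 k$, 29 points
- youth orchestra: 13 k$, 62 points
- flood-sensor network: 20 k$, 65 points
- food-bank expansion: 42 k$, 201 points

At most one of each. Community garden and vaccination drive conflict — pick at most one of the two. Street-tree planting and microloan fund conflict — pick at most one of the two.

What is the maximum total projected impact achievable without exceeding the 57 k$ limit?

Youth orchestra + food-bank expansion uses 55 of the 57 k$ and totals 263.
Runner-up vaccination drive + youth orchestra tops out at 253.

263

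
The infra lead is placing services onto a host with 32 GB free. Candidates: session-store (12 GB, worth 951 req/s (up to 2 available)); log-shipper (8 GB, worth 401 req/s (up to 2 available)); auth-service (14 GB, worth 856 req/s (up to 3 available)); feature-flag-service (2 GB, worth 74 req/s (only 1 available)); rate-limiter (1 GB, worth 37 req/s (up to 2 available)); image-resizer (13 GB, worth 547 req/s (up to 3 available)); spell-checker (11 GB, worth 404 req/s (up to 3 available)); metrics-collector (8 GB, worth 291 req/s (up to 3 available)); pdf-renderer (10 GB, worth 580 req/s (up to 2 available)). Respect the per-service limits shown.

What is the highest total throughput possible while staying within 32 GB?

2303

By throughput per GB: session-store 79.25, auth-service 61.14, pdf-renderer 58.00, log-shipper 50.12 lead.
2×session-store + log-shipper uses 32 of the 32 GB and totals 2303.
That's the maximum — no swap from here does better than 2303.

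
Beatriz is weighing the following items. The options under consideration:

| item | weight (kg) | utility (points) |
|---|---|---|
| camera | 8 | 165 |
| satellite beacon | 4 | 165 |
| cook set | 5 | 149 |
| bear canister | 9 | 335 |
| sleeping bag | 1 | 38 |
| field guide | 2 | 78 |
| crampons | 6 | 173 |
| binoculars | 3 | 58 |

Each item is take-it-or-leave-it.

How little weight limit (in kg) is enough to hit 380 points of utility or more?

Need the lightest bundle worth ≥ 380.
satellite beacon + cook set + field guide: 392 utility at 11 kg.
No combination under 11 kg hits 380.

11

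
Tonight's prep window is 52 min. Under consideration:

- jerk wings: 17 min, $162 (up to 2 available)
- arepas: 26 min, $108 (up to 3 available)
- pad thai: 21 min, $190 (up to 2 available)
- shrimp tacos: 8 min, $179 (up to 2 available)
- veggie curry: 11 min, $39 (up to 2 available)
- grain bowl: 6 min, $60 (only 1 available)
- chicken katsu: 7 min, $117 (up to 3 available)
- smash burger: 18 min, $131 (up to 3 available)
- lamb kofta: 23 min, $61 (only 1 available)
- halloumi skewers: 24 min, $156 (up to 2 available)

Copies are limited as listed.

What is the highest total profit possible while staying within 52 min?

Taking the top-ratio dishes first gives 2×shrimp tacos + grain bowl + 3×chicken katsu for 769 (43 min).
Replace grain bowl and chicken katsu with pad thai: the trade gains 13 net, giving 782 at 51 min.
No other feasible combination exceeds 782.

782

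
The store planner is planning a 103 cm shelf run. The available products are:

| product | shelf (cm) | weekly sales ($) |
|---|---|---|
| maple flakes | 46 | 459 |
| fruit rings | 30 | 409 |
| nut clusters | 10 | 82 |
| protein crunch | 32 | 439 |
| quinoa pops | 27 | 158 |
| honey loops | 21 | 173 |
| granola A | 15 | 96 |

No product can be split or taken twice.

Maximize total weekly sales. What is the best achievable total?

1117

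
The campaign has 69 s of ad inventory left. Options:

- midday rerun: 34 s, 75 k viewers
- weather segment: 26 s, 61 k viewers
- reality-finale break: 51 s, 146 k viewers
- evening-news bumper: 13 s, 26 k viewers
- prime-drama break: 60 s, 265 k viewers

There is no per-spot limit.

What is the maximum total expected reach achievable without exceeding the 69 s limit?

265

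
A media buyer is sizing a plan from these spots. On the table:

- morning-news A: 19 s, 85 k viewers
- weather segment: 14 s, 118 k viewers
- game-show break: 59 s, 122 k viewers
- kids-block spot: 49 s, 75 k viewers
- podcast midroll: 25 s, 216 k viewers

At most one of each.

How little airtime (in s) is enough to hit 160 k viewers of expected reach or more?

25

Minimise s subject to total expected reach ≥ 160.
podcast midroll: 216 expected reach at 25 s.
Below 25 s the best achievable stays under 160.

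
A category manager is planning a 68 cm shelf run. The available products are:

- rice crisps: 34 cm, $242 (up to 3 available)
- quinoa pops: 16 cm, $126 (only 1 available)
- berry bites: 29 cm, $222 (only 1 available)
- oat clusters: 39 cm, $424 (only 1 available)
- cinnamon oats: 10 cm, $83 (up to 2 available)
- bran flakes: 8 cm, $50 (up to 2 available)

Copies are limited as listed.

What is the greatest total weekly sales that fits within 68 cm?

646

A density-first pass picks oat clusters + 2×cinnamon oats + bran flakes — 640 at 67 cm.
Dropping 2×cinnamon oats and bran flakes frees 28 cm; slotting in berry bites (29 cm) lifts the total to 646 at 68 cm.
No other feasible combination exceeds 646.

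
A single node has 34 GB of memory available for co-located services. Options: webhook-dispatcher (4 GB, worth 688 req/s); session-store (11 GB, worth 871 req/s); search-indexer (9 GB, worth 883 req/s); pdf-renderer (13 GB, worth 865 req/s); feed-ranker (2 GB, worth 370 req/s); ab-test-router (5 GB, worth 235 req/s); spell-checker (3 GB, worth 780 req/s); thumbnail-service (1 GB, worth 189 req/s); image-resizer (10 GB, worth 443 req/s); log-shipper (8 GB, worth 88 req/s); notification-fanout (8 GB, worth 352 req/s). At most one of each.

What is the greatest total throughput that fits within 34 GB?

The ratio heuristic lands on webhook-dispatcher + session-store + search-indexer + feed-ranker + spell-checker + thumbnail-service (3781) but leaves 4 GB idle.
Replace thumbnail-service with ab-test-router: the trade gains 46 net, giving 3827 at 34 GB.

3827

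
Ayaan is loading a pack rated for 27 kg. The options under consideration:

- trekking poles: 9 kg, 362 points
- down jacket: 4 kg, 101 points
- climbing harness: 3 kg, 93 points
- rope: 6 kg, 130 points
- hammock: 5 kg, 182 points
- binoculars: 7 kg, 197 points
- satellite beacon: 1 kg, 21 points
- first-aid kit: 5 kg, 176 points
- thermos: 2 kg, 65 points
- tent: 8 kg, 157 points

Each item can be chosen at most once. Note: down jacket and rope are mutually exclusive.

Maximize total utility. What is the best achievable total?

Ranking by ratio (utility/kg): trekking poles 40.22, hammock 36.40, first-aid kit 35.20.
A density-first pass picks trekking poles + climbing harness + hammock + satellite beacon + first-aid kit + thermos — 899 at 25 kg.
Dropping climbing harness and thermos frees 5 kg; slotting in binoculars (7 kg) lifts the total to 938 at 27 kg.
No other feasible combination exceeds 938.

938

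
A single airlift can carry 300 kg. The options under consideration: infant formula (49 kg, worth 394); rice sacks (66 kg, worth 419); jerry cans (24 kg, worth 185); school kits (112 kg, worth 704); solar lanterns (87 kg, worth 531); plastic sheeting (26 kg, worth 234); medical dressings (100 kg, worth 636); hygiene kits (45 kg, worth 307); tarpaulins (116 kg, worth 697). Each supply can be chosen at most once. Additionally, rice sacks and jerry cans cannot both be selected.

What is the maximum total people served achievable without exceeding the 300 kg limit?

2058

By people served per kg: plastic sheeting 9.00, infant formula 8.04, jerry cans 7.71 lead.
Filling by ratio: infant formula + jerry cans + plastic sheeting + medical dressings + hygiene kits for 1756, with 56 kg left unused.
The 124 kg tied up in jerry cans and medical dressings is better spent on rice sacks + school kits — total rises to 2058 (298 kg).
The closest alternative, infant formula + jerry cans + school kits + solar lanterns + plastic sheeting, reaches only 2048.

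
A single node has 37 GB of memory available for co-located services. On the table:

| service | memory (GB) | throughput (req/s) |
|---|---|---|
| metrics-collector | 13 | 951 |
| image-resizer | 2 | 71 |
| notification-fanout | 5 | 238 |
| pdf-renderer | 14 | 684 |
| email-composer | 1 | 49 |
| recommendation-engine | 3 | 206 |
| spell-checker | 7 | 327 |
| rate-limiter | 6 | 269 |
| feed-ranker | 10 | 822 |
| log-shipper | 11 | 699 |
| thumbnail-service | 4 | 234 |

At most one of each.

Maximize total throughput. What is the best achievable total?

2678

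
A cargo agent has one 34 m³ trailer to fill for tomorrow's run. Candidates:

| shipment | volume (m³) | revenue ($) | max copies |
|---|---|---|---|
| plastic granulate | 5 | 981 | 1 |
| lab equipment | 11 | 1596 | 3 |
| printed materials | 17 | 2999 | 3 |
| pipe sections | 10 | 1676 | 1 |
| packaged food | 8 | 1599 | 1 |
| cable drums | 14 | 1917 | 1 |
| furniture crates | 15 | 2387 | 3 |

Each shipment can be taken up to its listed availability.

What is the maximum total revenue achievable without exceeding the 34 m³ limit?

By revenue per m³: packaged food 199.88, plastic granulate 196.20, printed materials 176.41, pipe sections 167.60 lead.
Taking the top-ratio shipments first gives plastic granulate + printed materials + packaged food for 5579 (30 m³).
The 13 m³ tied up in plastic granulate and packaged food is better spent on printed materials — total rises to 5998 (34 m³).
No other feasible combination exceeds 5998.

5998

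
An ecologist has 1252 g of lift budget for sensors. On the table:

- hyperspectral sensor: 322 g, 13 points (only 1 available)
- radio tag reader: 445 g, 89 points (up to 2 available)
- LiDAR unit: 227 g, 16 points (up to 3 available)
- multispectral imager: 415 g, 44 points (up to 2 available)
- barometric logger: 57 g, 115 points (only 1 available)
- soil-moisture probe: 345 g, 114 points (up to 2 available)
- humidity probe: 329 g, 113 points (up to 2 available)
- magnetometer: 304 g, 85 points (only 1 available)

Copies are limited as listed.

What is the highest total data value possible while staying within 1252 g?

A density-first pass picks barometric logger + soil-moisture probe + 2×humidity probe — 455 at 1060 g.
Dropping humidity probe frees 329 g; slotting in soil-moisture probe (345 g) lifts the total to 456 at 1076 g.
Every other selection either busts 1252 g or exceeds an availability limit or fails to beat 456.

456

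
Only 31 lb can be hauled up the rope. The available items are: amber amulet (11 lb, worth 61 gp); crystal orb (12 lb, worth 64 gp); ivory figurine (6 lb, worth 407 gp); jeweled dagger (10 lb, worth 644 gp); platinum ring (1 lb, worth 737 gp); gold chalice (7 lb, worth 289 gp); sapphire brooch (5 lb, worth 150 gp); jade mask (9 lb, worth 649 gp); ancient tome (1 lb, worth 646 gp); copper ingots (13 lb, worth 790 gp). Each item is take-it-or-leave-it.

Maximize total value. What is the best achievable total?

By value per lb: platinum ring 737.00, ancient tome 646.00, jade mask 72.11, ivory figurine 67.83 lead.
Greedy by ratio would take ivory figurine + jeweled dagger + platinum ring + jade mask + ancient tome: 27 lb used, total 3083.
The 10 lb tied up in jeweled dagger is better spent on copper ingots — total rises to 3229 (30 lb).

3229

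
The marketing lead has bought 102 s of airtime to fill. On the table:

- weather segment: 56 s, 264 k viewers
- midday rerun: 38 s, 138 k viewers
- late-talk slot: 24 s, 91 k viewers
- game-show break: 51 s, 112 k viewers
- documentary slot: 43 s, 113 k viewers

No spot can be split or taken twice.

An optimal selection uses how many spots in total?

2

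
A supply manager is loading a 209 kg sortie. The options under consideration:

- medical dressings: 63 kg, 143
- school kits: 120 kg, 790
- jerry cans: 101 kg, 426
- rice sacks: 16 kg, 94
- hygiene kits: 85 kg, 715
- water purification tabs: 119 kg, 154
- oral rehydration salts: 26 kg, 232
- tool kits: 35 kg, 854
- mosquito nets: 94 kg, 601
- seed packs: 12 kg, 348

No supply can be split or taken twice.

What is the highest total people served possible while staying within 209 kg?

2318

The ratio heuristic lands on rice sacks + hygiene kits + oral rehydration salts + tool kits + seed packs (2243) but leaves 35 kg idle.
Dropping hygiene kits frees 85 kg; slotting in school kits (120 kg) lifts the total to 2318 at 209 kg.
Every other selection either busts 209 kg or fails to beat 2318.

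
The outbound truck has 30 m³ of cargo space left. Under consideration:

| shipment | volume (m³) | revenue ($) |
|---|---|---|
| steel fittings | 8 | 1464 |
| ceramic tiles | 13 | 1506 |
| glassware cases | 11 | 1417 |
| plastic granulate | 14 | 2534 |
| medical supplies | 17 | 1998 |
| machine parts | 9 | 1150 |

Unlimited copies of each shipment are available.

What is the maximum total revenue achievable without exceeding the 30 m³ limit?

By revenue per m³: steel fittings 183.00, plastic granulate 181.00, glassware cases 128.82, machine parts 127.78 lead.
Greedy by ratio would take 3×steel fittings: 24 m³ used, total 4392.
Dropping steel fittings frees 8 m³; slotting in plastic granulate (14 m³) lifts the total to 5462 at 30 m³.
That's the maximum — no swap from here does better than 5462.

5462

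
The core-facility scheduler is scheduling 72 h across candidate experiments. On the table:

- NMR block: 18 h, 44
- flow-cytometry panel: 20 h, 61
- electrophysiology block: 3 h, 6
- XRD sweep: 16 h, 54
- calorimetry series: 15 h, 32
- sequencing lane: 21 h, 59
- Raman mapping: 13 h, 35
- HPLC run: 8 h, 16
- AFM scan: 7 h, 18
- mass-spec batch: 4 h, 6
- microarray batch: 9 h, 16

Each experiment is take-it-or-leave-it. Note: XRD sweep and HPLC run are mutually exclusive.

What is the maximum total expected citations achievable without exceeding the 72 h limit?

Flow-cytometry panel + XRD sweep + sequencing lane + Raman mapping uses 70 of the 72 h and totals 209.
Next best is flow-cytometry panel + XRD sweep + calorimetry series + sequencing lane at 206 (72 h) — short by 3.

209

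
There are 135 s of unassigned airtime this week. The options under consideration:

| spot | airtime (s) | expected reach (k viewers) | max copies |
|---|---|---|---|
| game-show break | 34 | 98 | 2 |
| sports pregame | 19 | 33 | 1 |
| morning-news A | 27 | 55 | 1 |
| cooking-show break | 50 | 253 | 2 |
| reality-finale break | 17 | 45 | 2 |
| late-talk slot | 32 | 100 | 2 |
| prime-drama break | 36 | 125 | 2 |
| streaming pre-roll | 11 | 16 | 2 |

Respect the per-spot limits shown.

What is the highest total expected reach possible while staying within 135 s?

By expected reach per s: cooking-show break 5.06, prime-drama break 3.47, late-talk slot 3.12 lead.
Taking 2×cooking-show break + late-talk slot: 132 s used, 606 in expected reach.
No other feasible combination exceeds 606.

606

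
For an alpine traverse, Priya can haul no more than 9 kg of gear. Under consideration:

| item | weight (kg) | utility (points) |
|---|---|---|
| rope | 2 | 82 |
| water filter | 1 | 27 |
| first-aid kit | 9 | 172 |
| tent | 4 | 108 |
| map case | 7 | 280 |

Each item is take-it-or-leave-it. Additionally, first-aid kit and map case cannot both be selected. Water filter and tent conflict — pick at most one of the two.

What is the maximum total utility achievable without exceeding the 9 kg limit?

362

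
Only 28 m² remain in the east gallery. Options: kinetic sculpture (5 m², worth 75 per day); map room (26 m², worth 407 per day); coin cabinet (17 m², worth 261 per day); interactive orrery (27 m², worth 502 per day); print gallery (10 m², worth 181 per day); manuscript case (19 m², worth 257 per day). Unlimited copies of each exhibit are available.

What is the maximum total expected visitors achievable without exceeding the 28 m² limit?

The ratio ordering already packs tightly: interactive orrery, 27 m², 502.

502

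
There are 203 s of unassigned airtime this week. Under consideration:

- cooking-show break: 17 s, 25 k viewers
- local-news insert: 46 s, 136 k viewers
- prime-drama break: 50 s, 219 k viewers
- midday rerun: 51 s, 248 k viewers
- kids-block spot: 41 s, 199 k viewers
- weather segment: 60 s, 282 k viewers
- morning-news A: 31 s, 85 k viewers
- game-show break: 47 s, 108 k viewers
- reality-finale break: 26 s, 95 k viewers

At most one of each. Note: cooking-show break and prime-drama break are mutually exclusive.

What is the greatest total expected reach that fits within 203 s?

Prime-drama break + midday rerun + kids-block spot + weather segment uses 202 of the 203 s and totals 948.

948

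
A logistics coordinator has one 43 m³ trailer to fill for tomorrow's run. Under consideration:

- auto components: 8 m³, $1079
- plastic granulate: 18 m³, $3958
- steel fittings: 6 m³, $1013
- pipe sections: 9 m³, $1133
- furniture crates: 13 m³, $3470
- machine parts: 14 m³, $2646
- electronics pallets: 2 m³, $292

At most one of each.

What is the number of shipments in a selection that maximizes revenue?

Best achievable revenue is 8853.
For example plastic granulate + pipe sections + furniture crates + electronics pallets achieves it, using 42 m³.
Any selection reaching 8853 contains exactly 4 shipments.

4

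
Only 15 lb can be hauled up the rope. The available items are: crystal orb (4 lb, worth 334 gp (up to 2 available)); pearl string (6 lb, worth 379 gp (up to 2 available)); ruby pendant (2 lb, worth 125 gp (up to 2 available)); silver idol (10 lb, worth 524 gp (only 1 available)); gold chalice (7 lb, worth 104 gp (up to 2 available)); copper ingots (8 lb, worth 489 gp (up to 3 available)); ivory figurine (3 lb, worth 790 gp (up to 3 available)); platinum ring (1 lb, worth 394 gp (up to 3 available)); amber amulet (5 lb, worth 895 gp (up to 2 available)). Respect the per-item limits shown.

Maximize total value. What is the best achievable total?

By value per lb: platinum ring 394.00, ivory figurine 263.33, amber amulet 179.00, crystal orb 83.50 lead.
Taking ruby pendant + 3×ivory figurine + 3×platinum ring: 14 lb used, 3677 in value.
No other feasible combination exceeds 3677.

3677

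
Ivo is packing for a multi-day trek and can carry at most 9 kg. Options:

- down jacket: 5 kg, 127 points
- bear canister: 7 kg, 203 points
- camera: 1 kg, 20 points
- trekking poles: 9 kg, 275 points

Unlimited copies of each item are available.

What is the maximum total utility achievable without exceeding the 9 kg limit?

Trekking poles uses 9 of the 9 kg and totals 275.
That's the maximum — no swap from here does better than 275.

275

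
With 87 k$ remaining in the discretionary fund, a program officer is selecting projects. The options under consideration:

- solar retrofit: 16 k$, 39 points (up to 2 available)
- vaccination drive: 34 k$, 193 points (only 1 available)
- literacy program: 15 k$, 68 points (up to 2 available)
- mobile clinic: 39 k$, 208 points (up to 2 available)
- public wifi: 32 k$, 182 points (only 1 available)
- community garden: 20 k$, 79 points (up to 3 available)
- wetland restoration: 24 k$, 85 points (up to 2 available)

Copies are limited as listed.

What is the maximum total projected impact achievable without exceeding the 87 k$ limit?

A density-first pass picks vaccination drive + literacy program + public wifi — 443 at 81 k$.
Dropping vaccination drive frees 34 k$; slotting in mobile clinic (39 k$) lifts the total to 458 at 86 k$.
Every other selection either busts 87 k$ or exceeds an availability limit or fails to beat 458.

458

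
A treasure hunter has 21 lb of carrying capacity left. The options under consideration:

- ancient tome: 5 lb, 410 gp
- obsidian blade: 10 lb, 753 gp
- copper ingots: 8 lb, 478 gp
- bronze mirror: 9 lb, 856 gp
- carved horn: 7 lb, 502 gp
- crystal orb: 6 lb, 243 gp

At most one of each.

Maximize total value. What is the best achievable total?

Ranking by ratio (value/lb): bronze mirror 95.11, ancient tome 82.00, obsidian blade 75.30, carved horn 71.71.
Ancient tome + bronze mirror + carved horn uses 21 of the 21 lb and totals 1768.
Nothing else within 21 lb beats 1768.

1768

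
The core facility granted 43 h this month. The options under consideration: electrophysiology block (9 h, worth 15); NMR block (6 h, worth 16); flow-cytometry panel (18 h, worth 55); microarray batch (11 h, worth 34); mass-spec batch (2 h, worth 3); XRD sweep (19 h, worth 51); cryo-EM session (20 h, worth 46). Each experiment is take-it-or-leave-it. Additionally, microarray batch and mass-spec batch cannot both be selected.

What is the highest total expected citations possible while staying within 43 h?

122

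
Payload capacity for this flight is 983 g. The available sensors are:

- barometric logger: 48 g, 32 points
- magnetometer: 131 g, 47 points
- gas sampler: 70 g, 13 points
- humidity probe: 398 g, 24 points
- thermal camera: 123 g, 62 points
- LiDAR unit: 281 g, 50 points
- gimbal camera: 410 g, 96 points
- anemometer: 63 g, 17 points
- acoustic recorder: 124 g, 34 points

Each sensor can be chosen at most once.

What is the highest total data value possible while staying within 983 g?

301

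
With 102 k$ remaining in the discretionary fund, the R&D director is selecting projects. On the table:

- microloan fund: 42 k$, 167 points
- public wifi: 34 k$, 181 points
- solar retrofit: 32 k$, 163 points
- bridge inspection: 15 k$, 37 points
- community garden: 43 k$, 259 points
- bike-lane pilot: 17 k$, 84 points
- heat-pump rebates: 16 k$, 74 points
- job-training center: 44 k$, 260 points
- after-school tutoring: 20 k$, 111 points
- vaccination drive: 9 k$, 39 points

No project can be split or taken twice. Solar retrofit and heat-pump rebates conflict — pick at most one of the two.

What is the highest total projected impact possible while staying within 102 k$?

Community garden + job-training center + vaccination drive uses 96 of the 102 k$ and totals 558.
Nothing else feasible within 102 k$ beats 558.

558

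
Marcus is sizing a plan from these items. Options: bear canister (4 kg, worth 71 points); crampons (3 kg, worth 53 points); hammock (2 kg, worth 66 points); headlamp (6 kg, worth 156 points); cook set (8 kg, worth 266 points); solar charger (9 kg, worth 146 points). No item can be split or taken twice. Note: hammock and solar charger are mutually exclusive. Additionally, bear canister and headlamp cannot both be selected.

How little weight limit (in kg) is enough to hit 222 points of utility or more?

Look for the lowest-weight combination reaching 222.
Taking hammock + headlamp gives 222 (≥ 222) for 8 kg.
No combination under 8 kg hits 222.

8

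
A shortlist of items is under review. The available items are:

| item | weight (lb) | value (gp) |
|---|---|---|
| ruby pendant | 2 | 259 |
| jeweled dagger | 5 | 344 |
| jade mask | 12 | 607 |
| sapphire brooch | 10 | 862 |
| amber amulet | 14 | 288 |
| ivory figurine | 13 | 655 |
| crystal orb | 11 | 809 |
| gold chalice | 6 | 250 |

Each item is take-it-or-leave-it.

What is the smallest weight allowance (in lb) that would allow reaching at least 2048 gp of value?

28

Minimise lb subject to total value ≥ 2048.
ruby pendant + jeweled dagger + sapphire brooch + crystal orb: 2274 value at 28 lb.
No combination under 28 lb hits 2048.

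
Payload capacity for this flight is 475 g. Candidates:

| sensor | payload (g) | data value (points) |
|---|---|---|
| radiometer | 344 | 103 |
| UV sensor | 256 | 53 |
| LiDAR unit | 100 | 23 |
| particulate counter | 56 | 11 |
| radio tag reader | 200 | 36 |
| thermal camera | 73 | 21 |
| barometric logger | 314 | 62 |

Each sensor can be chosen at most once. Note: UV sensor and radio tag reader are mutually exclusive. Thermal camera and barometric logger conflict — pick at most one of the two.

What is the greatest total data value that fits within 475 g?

135

Taking radiometer + particulate counter + thermal camera: 473 g used, 135 in data value.
Next best is radiometer + LiDAR unit at 126 (444 g) — short by 9.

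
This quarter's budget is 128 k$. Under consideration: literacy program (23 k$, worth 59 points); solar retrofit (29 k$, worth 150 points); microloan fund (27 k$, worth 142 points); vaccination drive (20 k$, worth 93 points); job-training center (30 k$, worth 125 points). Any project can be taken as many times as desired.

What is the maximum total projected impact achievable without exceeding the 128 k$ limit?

661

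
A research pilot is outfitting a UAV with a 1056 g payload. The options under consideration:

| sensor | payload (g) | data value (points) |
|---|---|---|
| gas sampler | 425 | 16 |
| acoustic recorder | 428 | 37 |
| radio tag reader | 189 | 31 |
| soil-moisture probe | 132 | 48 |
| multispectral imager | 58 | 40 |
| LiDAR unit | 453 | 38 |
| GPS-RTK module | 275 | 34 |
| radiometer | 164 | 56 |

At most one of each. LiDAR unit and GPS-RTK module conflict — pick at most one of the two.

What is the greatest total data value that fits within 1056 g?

213

The ratio heuristic lands on radio tag reader + soil-moisture probe + multispectral imager + GPS-RTK module + radiometer (209) but leaves 238 g idle.
Replace GPS-RTK module with LiDAR unit: the trade gains 4 net, giving 213 at 996 g.
Runner-up acoustic recorder + radio tag reader + soil-moisture probe + multispectral imager + radiometer tops out at 212.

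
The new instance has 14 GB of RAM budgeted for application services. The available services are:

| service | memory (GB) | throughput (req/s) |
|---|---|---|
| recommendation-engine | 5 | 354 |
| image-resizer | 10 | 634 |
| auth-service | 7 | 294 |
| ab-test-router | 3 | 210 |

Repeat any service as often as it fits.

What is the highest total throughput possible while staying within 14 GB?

A density-first pass picks 2×recommendation-engine + ab-test-router — 918 at 13 GB.
The 5 GB tied up in recommendation-engine is better spent on 2×ab-test-router — total rises to 984 (14 GB).
Every other selection either busts 14 GB or fails to beat 984.

984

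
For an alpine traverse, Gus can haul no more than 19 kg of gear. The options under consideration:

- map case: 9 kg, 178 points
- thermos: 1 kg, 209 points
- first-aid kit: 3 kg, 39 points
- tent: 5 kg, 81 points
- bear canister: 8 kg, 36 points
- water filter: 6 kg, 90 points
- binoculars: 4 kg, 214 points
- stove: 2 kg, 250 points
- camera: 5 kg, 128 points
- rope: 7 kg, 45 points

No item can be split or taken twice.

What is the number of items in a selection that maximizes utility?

5

Optimal total is 891.
For example thermos + water filter + binoculars + stove + camera achieves it, using 18 kg.
All optima have 5 items.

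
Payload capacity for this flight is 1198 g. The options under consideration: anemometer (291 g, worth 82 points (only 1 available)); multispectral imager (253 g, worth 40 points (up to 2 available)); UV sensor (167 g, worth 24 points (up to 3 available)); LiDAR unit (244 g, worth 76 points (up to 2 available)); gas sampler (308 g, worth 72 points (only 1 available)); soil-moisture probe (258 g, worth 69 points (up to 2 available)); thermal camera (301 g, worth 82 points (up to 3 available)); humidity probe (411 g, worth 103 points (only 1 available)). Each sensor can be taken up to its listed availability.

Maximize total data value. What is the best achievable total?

Greedy by ratio would take anemometer + 2×LiDAR unit + thermal camera: 1080 g used, total 316.
Dropping thermal camera frees 301 g; slotting in humidity probe (411 g) lifts the total to 337 at 1190 g.

337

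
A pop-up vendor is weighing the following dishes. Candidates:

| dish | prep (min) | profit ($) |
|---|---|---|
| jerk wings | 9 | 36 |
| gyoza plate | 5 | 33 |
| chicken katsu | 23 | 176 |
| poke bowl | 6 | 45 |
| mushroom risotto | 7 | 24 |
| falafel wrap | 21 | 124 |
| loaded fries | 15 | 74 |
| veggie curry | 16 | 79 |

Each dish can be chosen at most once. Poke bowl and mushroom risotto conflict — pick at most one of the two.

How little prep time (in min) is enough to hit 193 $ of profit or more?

28

Minimise min subject to total profit ≥ 193.
gyoza plate + chicken katsu reaches 209 using 28 min.
Any bundle with less than 28 min falls short of 193.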